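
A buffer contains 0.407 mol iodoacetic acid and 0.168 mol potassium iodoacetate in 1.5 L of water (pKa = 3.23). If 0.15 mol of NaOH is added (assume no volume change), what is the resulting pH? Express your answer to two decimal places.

OH- converts ICH2COOH to ICH2COO-: ICH2COOH → 0.257 mol, ICH2COO- → 0.318 mol.
pH = pKa + log([A⁻]/[HA]) = 3.23 + log(0.318/0.257) = 3.23 +0.092

pH = 3.32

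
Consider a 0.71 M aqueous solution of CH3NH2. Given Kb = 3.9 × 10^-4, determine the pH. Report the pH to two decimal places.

CH3NH2 + H2O ⇌ CH3NH3+ + OH-
Kb = [OH-]²/(0.71 − [OH-]) = 3.9 × 10^-4
Assume [OH-] ≪ 0.71: [OH-] ≈ √(3.9 × 10^-4 × 0.71) = 1.66 × 10^-2 M
pOH = −log(1.66 × 10^-2) = 1.78; pH = 14.00 − 1.78 = 12.22

pH = 12.22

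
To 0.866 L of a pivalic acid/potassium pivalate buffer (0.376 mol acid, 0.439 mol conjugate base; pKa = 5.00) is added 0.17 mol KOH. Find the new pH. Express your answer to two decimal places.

pH = 5.47

After neutralization: n((CH3)3CCOOH) = 0.206 mol, n((CH3)3CCOO-) = 0.609 mol.
Henderson–Hasselbalch with mole ratio 0.609/0.206: pH = 5.00 + (+0.471)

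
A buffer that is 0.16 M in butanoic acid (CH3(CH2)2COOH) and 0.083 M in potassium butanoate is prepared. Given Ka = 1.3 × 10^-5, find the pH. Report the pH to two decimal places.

pKa = −log(1.3 × 10^-5) = 4.886
Using pH = pKa + log([base]/[acid]) with [base]/[acid] = 0.083/0.16:
pH = 4.886 + (-0.285) = 4.60

pH = 4.60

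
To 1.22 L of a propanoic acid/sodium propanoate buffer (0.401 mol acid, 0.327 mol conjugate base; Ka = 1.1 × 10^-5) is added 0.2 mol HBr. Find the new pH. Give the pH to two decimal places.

Added H+ converts CH3CH2COO- to CH3CH2COOH: CH3CH2COOH → 0.601 mol, CH3CH2COO- → 0.127 mol.
pKa = −log(1.1 × 10^-5) = 4.959
pH = pKa + log(n_CH3CH2COO-/n_CH3CH2COOH) = 4.959 + log(0.127/0.601) = 4.959 + (-0.675)

pH = 4.28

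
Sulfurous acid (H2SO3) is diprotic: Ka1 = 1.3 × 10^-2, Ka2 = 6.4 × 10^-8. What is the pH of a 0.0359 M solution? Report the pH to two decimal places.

Since Ka1 ≫ Ka2, the first ionization dominates [H+].
Ka1 = x²/(0.0359 − x) = 1.3 × 10^-2
Solving the quadratic: x = (−Ka1 + √(Ka1² + 4·Ka1·C₀))/2 = 1.61 × 10^-2 M
pH = −log(1.61 × 10^-2) = 1.79

pH = 1.79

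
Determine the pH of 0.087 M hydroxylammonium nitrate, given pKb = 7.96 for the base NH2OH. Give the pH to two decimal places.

pH = 3.55

NH3OH+ is the conjugate acid of the weak base NH2OH.
Kb = 10^(−7.96) = 1.10 × 10^-8
Ka = Kw/Kb = 1.0×10^-14 / 1.10 × 10^-8 = 9.09 × 10^-7
From the ICE table, Ka = x²/(0.087 − x) = 9.09 × 10^-7.
Neglecting x in the denominator: x = √(9.09 × 10^-7 × 0.087) = 2.81 × 10^-4 M
(x/C₀ = 0.32% < 5%, so the approximation holds.)
pH = −log(2.81 × 10^-4) = 3.55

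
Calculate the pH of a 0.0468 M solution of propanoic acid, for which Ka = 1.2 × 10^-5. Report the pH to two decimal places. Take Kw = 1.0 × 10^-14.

CH3CH2COOH ⇌ CH3CH2COO- + H+
Let x = [H+] at equilibrium. Ka = x²/(0.0468 − x).
Neglecting x in the denominator: x = √(1.2 × 10^-5 × 0.0468) = 7.49 × 10^-4 M
(x/C₀ = 1.6% < 5%, so the approximation holds.)
pH = −log[H+] = −log(7.49 × 10^-4) = 3.13

pH = 3.13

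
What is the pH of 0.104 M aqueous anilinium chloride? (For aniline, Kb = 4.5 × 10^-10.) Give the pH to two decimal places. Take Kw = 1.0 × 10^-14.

C6H5NH3+ is the conjugate acid of the weak base C6H5NH2.
Ka = Kw/Kb = 1.0×10^-14 / 4.5 × 10^-10 = 2.22 × 10^-5
Let x = [H+] at equilibrium. Ka = x²/(0.104 − x).
Neglecting x in the denominator: x = √(2.22 × 10^-5 × 0.104) = 1.52 × 10^-3 M
pH = −log[H+] = −log(1.52 × 10^-3) = 2.82

pH = 2.82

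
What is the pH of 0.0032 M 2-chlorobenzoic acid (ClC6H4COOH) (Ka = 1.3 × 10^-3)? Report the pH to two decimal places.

pH = 2.83

ClC6H4COOH ⇌ ClC6H4COO- + H+
Let x = [H+] at equilibrium. Ka = x²/(0.0032 − x).
The 5% rule fails; solving x² + Ka·x − Ka·C₀ = 0 exactly:
x = [−0.0013 + √(0.0013² + 1.66e-05)]/2 = 1.49 × 10^-3 M
pH = −log(1.49 × 10^-3) = 2.83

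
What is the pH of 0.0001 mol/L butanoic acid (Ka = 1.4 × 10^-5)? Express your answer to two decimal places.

CH3(CH2)2COOH ⇌ CH3(CH2)2COO- + H+
Let x = [H+] at equilibrium. Ka = x²/(0.0001 − x).
The 5% rule fails; solving x² + Ka·x − Ka·C₀ = 0 exactly:
x = [−1.4e-05 + √(1.4e-05² + 5.6e-09)]/2 = 3.11 × 10^-5 M
pH = −log(3.11 × 10^-5) = 4.51

pH = 4.51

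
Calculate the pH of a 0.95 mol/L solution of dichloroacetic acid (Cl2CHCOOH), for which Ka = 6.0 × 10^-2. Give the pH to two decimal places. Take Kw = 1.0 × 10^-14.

pH = 0.68

Cl2CHCOOH ⇌ Cl2CHCOO- + H+
From the ICE table, Ka = [H+]²/(0.95 − [H+]) = 6.0 × 10^-2.
[H+] is not negligible relative to C₀; solve [H+]² + 0.06·[H+] − 0.057 = 0.
[H+] = (−Ka + √(Ka² + 4·Ka·C₀))/2 = 2.11 × 10^-1 M
pH = −log[H+] = −log(2.11 × 10^-1) = 0.68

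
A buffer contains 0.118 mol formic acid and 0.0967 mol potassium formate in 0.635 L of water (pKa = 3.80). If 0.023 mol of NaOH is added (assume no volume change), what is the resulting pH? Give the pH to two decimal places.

pH = 3.90

OH- converts HCOOH to HCOO-: HCOOH → 0.095 mol, HCOO- → 0.12 mol.
Henderson–Hasselbalch with mole ratio 0.12/0.095: pH = 3.80 + (+0.101)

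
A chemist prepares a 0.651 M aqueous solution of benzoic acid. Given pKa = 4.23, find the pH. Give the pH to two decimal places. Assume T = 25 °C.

pH = 2.21

C6H5COOH ⇌ C6H5COO- + H+
Ka = 10^(−4.23) = 5.89 × 10^-5
From the ICE table, Ka = [H+]²/(0.651 − [H+]) = 5.89 × 10^-5.
Assume [H+] ≪ 0.651: [H+] ≈ √(5.89 × 10^-5 × 0.651) = 6.19 × 10^-3 M
Check: 0.95% ionized — well under 5%, approximation valid.
pH = −log(6.19 × 10^-3) = 2.21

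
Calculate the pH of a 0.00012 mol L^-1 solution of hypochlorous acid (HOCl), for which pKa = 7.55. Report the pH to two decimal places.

pH = 5.74

HOCl ⇌ OCl- + H+
Ka = 10^(−7.55) = 2.82 × 10^-8
From the ICE table, Ka = x²/(0.00012 − x) = 2.82 × 10^-8.
Assume x ≪ 0.00012: x ≈ √(2.82 × 10^-8 × 0.00012) = 1.84 × 10^-6 M
pH = −log(1.84 × 10^-6) = 5.74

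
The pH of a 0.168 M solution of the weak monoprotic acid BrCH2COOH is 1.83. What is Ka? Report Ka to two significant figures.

[H+] = 10^(-1.83) = 1.48 × 10^-2 M
At equilibrium [HA] = 0.168 − 1.48 × 10^-2 = 1.53 × 10^-1 M
Ka = [H+][A-]/[HA] = (1.48 × 10^-2)² / 1.53 × 10^-1 = 1.4 × 10^-3

Ka = 1.4 × 10^-3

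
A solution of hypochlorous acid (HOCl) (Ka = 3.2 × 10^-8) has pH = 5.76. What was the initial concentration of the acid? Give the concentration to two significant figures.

C₀ = 9.6 × 10^-5 M

[H+] = 10^(-5.76) = 1.74 × 10^-6 M = x
Ka = x²/(C₀ − x) ⇒ C₀ = x + x²/Ka
C₀ = 1.74 × 10^-6 + (1.74 × 10^-6)²/(3.2 × 10^-8) = 9.64 × 10^-5 M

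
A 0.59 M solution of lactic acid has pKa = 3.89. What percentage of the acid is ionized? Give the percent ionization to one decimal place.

CH3CH(OH)COOH ⇌ CH3CH(OH)COO- + H+; let x = [H+] at equilibrium.
Ka = 10^(−3.89) = 1.29 × 10^-4
x ≈ √(Ka·C₀) = √(1.29 × 10^-4 × 0.59) = 8.72 × 10^-3 M
% ionization = x/C₀ × 100% = 8.72 × 10^-3/0.59 × 100% = 1.5%

1.5%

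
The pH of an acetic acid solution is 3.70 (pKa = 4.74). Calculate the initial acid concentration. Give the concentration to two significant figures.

[H+] = 10^(-3.70) = 2.00 × 10^-4 M = x
Ka = 10^(−4.74) = 1.82 × 10^-5
Ka = x²/(C₀ − x) ⇒ C₀ = x + x²/Ka
C₀ = 2.00 × 10^-4 + (2.00 × 10^-4)²/(1.82 × 10^-5) = 2.40 × 10^-3 M

C₀ = 2.4 × 10^-3 M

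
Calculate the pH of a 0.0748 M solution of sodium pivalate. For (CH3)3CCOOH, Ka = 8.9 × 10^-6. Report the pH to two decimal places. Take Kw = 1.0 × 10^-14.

pH = 8.96

(CH3)3CCOO- is the conjugate base of the weak acid (CH3)3CCOOH.
Kb = Kw/Ka = 1.0×10^-14 / 8.9 × 10^-6 = 1.12 × 10^-9
From the ICE table, Kb = x²/(0.0748 − x) = 1.12 × 10^-9.
Neglecting x in the denominator: x = √(1.12 × 10^-9 × 0.0748) = 9.15 × 10^-6 M
(x/C₀ = 0.012% < 5%, so the approximation holds.)
pOH = 5.04, so pH = 14.00 − pOH = 8.96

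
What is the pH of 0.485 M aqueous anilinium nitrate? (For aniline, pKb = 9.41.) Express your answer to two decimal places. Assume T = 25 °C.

pH = 2.45

C6H5NH3+ is the conjugate acid of the weak base C6H5NH2.
Kb = 10^(−9.41) = 3.89 × 10^-10
Ka = Kw/Kb = 1.0×10^-14 / 3.89 × 10^-10 = 2.57 × 10^-5
Ka = [H+]²/(0.485 − [H+]) = 2.57 × 10^-5
Since Ka ≪ C₀, [H+] ≈ √(Ka·C₀) = 3.53 × 10^-3 M.
pH = −log(3.53 × 10^-3) = 2.45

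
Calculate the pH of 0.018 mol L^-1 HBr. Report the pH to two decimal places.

pH = 1.74

HBr is a strong acid and dissociates completely, so [H+] = 0.018 M.
pH = -log(0.018) = 1.74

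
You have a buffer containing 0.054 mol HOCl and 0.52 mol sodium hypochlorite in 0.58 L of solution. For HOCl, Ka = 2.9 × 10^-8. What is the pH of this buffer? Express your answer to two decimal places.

pKa = −log(2.9 × 10^-8) = 7.538
pH = pKa + log([A⁻]/[HA]) = 7.538 + log(0.52/0.054)
pH = 7.538 + (+0.984) = 8.52

pH = 8.52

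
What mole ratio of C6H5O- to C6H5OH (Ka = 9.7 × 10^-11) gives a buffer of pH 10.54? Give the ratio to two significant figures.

pKa = -log(9.7 × 10^-11) = 10.013
pH = pKa + log(r) ⇒ log(r) = 10.54 − 10.013 = +0.527
r = [C6H5O-]/[C6H5OH] = 10^(+0.527) = 3.37

ratio = 3.4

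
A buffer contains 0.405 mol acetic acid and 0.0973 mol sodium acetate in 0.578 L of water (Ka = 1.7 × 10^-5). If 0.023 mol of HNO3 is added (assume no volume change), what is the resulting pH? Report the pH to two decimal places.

Added H+ converts CH3COO- to CH3COOH: CH3COOH → 0.428 mol, CH3COO- → 0.0743 mol.
pKa = −log(1.7 × 10^-5) = 4.770
pH = pKa + log(n_CH3COO-/n_CH3COOH) = 4.770 + log(0.0743/0.428) = 4.770 + (-0.760)

pH = 4.01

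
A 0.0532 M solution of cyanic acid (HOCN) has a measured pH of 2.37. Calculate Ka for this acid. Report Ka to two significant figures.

Ka = 3.7 × 10^-4

[H+] = 10^(-2.37) = 4.27 × 10^-3 M
At equilibrium [HA] = 0.0532 − 4.27 × 10^-3 = 4.89 × 10^-2 M
Ka = [H+][A-]/[HA] = (4.27 × 10^-3)² / 4.89 × 10^-2 = 3.7 × 10^-4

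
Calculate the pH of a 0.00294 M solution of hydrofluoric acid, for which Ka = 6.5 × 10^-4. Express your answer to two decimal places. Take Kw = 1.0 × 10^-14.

HF ⇌ F- + H+
From the ICE table, Ka = x²/(0.00294 − x) = 6.5 × 10^-4.
x is not negligible relative to C₀; solve x² + 0.00065·x − 1.91e-06 = 0.
x = [−0.00065 + √(0.00065² + 7.64e-06)]/2 = 1.10 × 10^-3 M
pH = −log(1.10 × 10^-3) = 2.96

pH = 2.96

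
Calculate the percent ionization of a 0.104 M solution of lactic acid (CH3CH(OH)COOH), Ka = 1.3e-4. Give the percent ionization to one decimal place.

3.5%

CH3CH(OH)COOH ⇌ CH3CH(OH)COO- + H+; let x = [H+] at equilibrium.
x ≈ √(Ka·C₀) = √(1.3 × 10^-4 × 0.104) = 3.68 × 10^-3 M
Fraction ionized = 3.68 × 10^-3 / 0.104 = 0.0354 → 3.5%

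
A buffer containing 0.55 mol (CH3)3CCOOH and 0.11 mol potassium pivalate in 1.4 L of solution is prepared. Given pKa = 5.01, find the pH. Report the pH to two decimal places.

Henderson–Hasselbalch: pH = pKa + log([(CH3)3CCOO-]/[(CH3)3CCOOH]) = 5.01 + log(0.11/0.55)
pH = 5.01 + (-0.699) = 4.31

pH = 4.31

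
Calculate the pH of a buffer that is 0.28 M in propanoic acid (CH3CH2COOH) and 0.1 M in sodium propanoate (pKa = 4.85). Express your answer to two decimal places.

pH = 4.40

pH = pKa + log([A⁻]/[HA]) = 4.85 + log(0.1/0.28)
pH = 4.85 + (-0.447) = 4.40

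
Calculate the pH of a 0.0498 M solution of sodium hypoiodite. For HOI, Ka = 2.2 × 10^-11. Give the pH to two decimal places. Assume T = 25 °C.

OI- is the conjugate base of the weak acid HOI.
Kb = Kw/Ka = 1.0×10^-14 / 2.2 × 10^-11 = 4.55 × 10^-4
Let x = [OH-] at equilibrium. Kb = x²/(0.0498 − x).
The 5% rule fails; solving x² + Kb·x − Kb·C₀ = 0 exactly:
x = [−0.000455 + √(0.000455² + 9.06e-05)]/2 = 4.54 × 10^-3 M
pOH = 2.34, so pH = 14.00 − pOH = 11.66

pH = 11.66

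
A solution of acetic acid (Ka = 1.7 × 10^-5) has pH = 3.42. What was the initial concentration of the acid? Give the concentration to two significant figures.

[H+] = 10^(-3.42) = 3.80 × 10^-4 M = x
Ka = x²/(C₀ − x) ⇒ C₀ = x + x²/Ka
C₀ = 3.80 × 10^-4 + (3.80 × 10^-4)²/(1.7 × 10^-5) = 8.87 × 10^-3 M

C₀ = 8.9 × 10^-3 M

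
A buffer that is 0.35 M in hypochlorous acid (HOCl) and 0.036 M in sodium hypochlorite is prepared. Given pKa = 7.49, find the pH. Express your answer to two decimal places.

pH = pKa + log([A⁻]/[HA]) = 7.49 + log(0.036/0.35)
pH = 7.49 + (-0.988) = 6.50

pH = 6.50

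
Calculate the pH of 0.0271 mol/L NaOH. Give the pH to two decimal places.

NaOH is a strong base; [OH-] = 0.0271 M.
pOH = -log(0.0271) = 1.57
pH = 14.00 - 1.57 = 12.43

pH = 12.43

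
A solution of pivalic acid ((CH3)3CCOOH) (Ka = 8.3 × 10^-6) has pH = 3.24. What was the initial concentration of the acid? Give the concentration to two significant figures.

C₀ = 4.0 × 10^-2 M

[H+] = 10^(-3.24) = 5.75 × 10^-4 M = x
Ka = x²/(C₀ − x) ⇒ C₀ = x + x²/Ka
C₀ = 5.75 × 10^-4 + (5.75 × 10^-4)²/(8.3 × 10^-6) = 4.04 × 10^-2 M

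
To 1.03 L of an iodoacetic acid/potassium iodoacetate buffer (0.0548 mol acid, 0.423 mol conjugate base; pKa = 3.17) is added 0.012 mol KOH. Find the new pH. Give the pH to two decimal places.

After neutralization: n(ICH2COOH) = 0.0428 mol, n(ICH2COO-) = 0.435 mol.
pH = pKa + log([A⁻]/[HA]) = 3.17 + log(0.435/0.0428) = 3.17 +1.007

pH = 4.18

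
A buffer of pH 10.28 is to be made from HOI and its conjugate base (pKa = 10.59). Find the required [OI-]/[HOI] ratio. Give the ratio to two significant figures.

ratio = 0.49

pH = pKa + log(r) ⇒ log(r) = 10.28 − 10.59 = -0.31
r = [OI-]/[HOI] = 10^(-0.31) = 0.49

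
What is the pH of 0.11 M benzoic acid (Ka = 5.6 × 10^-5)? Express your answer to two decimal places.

pH = 2.61

C6H5COOH ⇌ C6H5COO- + H+
Ka = [H+]²/(0.11 − [H+]) = 5.6 × 10^-5
Assume [H+] ≪ 0.11: [H+] ≈ √(5.6 × 10^-5 × 0.11) = 2.48 × 10^-3 M
pH = −log(2.48 × 10^-3) = 2.61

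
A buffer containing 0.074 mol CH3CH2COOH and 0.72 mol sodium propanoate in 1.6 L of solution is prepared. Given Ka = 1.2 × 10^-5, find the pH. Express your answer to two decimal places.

pKa = −log(1.2 × 10^-5) = 4.921
Using pH = pKa + log([base]/[acid]) with [base]/[acid] = 0.72/0.074:
pH = 4.921 + (+0.988) = 5.91

pH = 5.91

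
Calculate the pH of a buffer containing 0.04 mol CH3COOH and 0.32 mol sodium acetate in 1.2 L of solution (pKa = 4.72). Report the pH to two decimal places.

Using pH = pKa + log([base]/[acid]) with [base]/[acid] = 0.32/0.04:
pH = 4.72 + (+0.903) = 5.62

pH = 5.62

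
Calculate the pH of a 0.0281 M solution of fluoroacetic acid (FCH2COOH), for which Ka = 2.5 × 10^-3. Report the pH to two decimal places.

pH = 2.14

FCH2COOH ⇌ FCH2COO- + H+
From the ICE table, Ka = [H+]²/(0.0281 − [H+]) = 2.5 × 10^-3.
Here C₀/Ka ≈ 11.2, so the small-[H+] approximation fails. Use the quadratic:
[H+] = [−0.0025 + √(0.0025² + 0.000281)]/2 = 7.22 × 10^-3 M
pH = −log(7.22 × 10^-3) = 2.14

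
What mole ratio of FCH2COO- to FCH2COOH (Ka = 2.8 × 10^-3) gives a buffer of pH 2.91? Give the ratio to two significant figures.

pKa = -log(2.8 × 10^-3) = 2.553
pH = pKa + log(r) ⇒ log(r) = 2.91 − 2.553 = +0.357
r = [FCH2COO-]/[FCH2COOH] = 10^(+0.357) = 2.28

ratio = 2.3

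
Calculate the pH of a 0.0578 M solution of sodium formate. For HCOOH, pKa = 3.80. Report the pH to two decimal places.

pH = 8.28

HCOO- is the conjugate base of the weak acid HCOOH.
Ka = 10^(−3.80) = 1.58 × 10^-4
Kb = Kw/Ka = 1.0×10^-14 / 1.58 × 10^-4 = 6.33 × 10^-11
From the ICE table, Kb = [OH-]²/(0.0578 − [OH-]) = 6.33 × 10^-11.
Neglecting [OH-] in the denominator: [OH-] = √(6.33 × 10^-11 × 0.0578) = 1.91 × 10^-6 M
Check: 0.0033% ionized — well under 5%, approximation valid.
pOH = 5.72, so pH = 14.00 − pOH = 8.28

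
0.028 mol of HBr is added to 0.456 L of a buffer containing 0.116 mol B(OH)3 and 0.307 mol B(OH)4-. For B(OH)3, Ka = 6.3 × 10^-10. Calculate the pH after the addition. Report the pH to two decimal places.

pH = 9.49

After neutralization: n(B(OH)3) = 0.144 mol, n(B(OH)4-) = 0.279 mol.
pKa = −log(6.3 × 10^-10) = 9.201
Henderson–Hasselbalch with mole ratio 0.279/0.144: pH = 9.201 + (+0.287)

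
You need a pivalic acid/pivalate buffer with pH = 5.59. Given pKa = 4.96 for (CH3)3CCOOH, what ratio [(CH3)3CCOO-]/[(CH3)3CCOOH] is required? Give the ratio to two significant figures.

pH = pKa + log(r) ⇒ log(r) = 5.59 − 4.96 = +0.63
r = [(CH3)3CCOO-]/[(CH3)3CCOOH] = 10^(+0.63) = 4.27

ratio = 4.3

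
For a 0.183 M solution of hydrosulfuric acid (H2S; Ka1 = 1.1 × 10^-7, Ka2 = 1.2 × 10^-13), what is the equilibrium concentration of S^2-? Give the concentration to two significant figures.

1.2 × 10^-13 M

First ionization gives [H+] ≈ [HS-] = 1.42 × 10^-4 M.
Second step: Ka2 = [H+][S^2-]/[HS-] ≈ [S^2-] (since [H+] ≈ [HS-]).
So [S^2-] ≈ Ka2.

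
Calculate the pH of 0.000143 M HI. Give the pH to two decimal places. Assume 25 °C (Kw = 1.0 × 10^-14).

pH = 3.84

HI is a strong acid and dissociates completely, so [H+] = 0.000143 M.
pH = -log(0.000143) = 3.84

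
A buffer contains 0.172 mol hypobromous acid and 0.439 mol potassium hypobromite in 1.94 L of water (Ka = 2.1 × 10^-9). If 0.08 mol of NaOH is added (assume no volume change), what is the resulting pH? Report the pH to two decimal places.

OH- converts HOBr to OBr-: HOBr → 0.092 mol, OBr- → 0.519 mol.
pKa = −log(2.1 × 10^-9) = 8.678
pH = pKa + log([A⁻]/[HA]) = 8.678 + log(0.519/0.092) = 8.678 +0.751

pH = 9.43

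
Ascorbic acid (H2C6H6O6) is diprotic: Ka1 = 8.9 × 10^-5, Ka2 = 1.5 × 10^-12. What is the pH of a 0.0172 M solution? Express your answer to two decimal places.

Since Ka1 ≫ Ka2, the first ionization dominates [H+].
Ka1 = x²/(0.0172 − x) = 8.9 × 10^-5
Solving the quadratic: x = (−Ka1 + √(Ka1² + 4·Ka1·C₀))/2 = 1.19 × 10^-3 M
pH = −log(1.19 × 10^-3) = 2.92

pH = 2.92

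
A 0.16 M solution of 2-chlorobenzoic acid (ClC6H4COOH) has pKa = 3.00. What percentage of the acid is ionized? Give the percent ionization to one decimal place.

7.6%

ClC6H4COOH ⇌ ClC6H4COO- + H+; let x = [H+] at equilibrium.
Ka = 10^(−3.00) = 1.00 × 10^-3
Solve x² + 0.001x − 0.00016 = 0 → x = 1.22 × 10^-2 M
% ionization = x/C₀ × 100% = 1.22 × 10^-2/0.16 × 100% = 7.6%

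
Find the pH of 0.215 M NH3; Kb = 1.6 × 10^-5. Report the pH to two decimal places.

NH3 + H2O ⇌ NH4+ + OH-
Kb = [OH-]²/(0.215 − [OH-]) = 1.6 × 10^-5
Assume [OH-] ≪ 0.215: [OH-] ≈ √(1.6 × 10^-5 × 0.215) = 1.85 × 10^-3 M
([OH-]/C₀ = 0.86% < 5%, so the approximation holds.)
pOH = −log(1.85 × 10^-3) = 2.73; pH = 14.00 − 2.73 = 11.27

pH = 11.27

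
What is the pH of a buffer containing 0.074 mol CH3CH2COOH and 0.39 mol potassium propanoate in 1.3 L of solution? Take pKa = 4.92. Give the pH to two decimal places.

pH = 5.64

Using pH = pKa + log([base]/[acid]) with [base]/[acid] = 0.39/0.074:
pH = 4.92 + (+0.722) = 5.64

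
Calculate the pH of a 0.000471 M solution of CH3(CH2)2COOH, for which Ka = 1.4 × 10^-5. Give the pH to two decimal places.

pH = 4.13

CH3(CH2)2COOH ⇌ CH3(CH2)2COO- + H+
Ka = [H+]²/(0.000471 − [H+]) = 1.4 × 10^-5
[H+] is not negligible relative to C₀; solve [H+]² + 1.4e-05·[H+] − 6.59e-09 = 0.
[H+] = [−1.4e-05 + √(1.4e-05² + 2.64e-08)]/2 = 7.45 × 10^-5 M
pH = −log[H+] = −log(7.45 × 10^-5) = 4.13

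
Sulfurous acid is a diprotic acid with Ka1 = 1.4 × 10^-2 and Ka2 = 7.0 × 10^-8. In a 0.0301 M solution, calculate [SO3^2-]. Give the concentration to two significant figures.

7.0 × 10^-8 M

First ionization gives [H+] ≈ [HSO3-] = 1.47 × 10^-2 M.
Second step: Ka2 = [H+][SO3^2-]/[HSO3-] ≈ [SO3^2-] (since [H+] ≈ [HSO3-]).
So [SO3^2-] ≈ Ka2.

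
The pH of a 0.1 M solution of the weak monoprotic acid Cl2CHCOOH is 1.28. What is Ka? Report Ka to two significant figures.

Ka = 5.8 × 10^-2

[H+] = 10^(-1.28) = 5.25 × 10^-2 M
At equilibrium [HA] = 0.1 − 5.25 × 10^-2 = 4.75 × 10^-2 M
Ka = [H+][A-]/[HA] = (5.25 × 10^-2)² / 4.75 × 10^-2 = 5.8 × 10^-2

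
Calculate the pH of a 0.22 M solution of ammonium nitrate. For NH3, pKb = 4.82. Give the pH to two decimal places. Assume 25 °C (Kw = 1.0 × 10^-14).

NH4+ is the conjugate acid of the weak base NH3.
Kb = 10^(−4.82) = 1.51 × 10^-5
Ka = Kw/Kb = 1.0×10^-14 / 1.51 × 10^-5 = 6.62 × 10^-10
Ka = x²/(0.22 − x) = 6.62 × 10^-10
Neglecting x in the denominator: x = √(6.62 × 10^-10 × 0.22) = 1.21 × 10^-5 M
Check: 0.0055% ionized — well under 5%, approximation valid.
pH = −log(1.21 × 10^-5) = 4.92

pH = 4.92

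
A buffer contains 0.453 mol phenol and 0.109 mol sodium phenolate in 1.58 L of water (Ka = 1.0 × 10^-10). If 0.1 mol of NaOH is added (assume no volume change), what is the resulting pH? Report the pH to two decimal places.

pH = 9.77

After neutralization: n(C6H5OH) = 0.353 mol, n(C6H5O-) = 0.209 mol.
pKa = −log(1.0 × 10^-10) = 10.000
Henderson–Hasselbalch with mole ratio 0.209/0.353: pH = 10.000 + (-0.228)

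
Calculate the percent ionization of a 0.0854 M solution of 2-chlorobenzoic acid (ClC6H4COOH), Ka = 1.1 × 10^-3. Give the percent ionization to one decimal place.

10.7%

ClC6H4COOH ⇌ ClC6H4COO- + H+; let x = [H+] at equilibrium.
Solve x² + 0.0011x − 9.39e-05 = 0 → x = 9.16 × 10^-3 M
Fraction ionized = 9.16 × 10^-3 / 0.0854 = 0.1073 → 10.7%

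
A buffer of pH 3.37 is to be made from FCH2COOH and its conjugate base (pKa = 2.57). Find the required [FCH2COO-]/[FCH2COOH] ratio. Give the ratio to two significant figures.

ratio = 6.3

pH = pKa + log(r) ⇒ log(r) = 3.37 − 2.57 = +0.80
r = [FCH2COO-]/[FCH2COOH] = 10^(+0.80) = 6.31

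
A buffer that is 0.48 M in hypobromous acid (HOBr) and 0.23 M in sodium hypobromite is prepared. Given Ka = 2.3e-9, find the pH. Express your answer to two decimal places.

pKa = −log(2.3 × 10^-9) = 8.638
Using pH = pKa + log([base]/[acid]) with [base]/[acid] = 0.23/0.48:
pH = 8.638 + (-0.320) = 8.32

pH = 8.32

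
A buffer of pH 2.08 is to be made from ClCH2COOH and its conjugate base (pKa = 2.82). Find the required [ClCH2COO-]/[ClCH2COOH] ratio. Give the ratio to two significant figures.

pH = pKa + log(r) ⇒ log(r) = 2.08 − 2.82 = -0.74
r = [ClCH2COO-]/[ClCH2COOH] = 10^(-0.74) = 0.182

ratio = 0.18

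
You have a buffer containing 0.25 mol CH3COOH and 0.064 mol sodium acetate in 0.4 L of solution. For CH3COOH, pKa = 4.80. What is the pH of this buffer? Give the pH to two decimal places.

pH = 4.21

Henderson–Hasselbalch: pH = pKa + log([CH3COO-]/[CH3COOH]) = 4.80 + log(0.064/0.25)
pH = 4.80 + (-0.592) = 4.21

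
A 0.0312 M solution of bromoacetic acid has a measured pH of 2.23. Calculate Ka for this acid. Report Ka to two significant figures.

[H+] = 10^(-2.23) = 5.89 × 10^-3 M
At equilibrium [HA] = 0.0312 − 5.89 × 10^-3 = 2.53 × 10^-2 M
Ka = [H+][A-]/[HA] = (5.89 × 10^-3)² / 2.53 × 10^-2 = 1.4 × 10^-3

Ka = 1.4 × 10^-3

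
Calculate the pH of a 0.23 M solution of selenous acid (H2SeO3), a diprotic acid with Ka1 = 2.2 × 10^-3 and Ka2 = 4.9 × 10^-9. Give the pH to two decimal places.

Ka1 ≫ Ka2, so treat the first dissociation as the only significant source of H+.
Ka1 = x²/(0.23 − x) = 2.2 × 10^-3
Solving the quadratic: x = (−Ka1 + √(Ka1² + 4·Ka1·C₀))/2 = 2.14 × 10^-2 M
pH = −log(2.14 × 10^-2) = 1.67

pH = 1.67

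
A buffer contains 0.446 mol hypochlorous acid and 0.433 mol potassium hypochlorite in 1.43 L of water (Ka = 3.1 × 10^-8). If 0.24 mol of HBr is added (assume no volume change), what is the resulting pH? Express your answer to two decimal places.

pH = 6.96

After neutralization: n(HOCl) = 0.686 mol, n(OCl-) = 0.193 mol.
pKa = −log(3.1 × 10^-8) = 7.509
pH = pKa + log(n_OCl-/n_HOCl) = 7.509 + log(0.193/0.686) = 7.509 + (-0.551)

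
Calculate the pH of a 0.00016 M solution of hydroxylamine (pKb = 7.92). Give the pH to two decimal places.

pH = 8.14

NH2OH + H2O ⇌ NH3OH+ + OH-
Kb = 10^(−7.92) = 1.20 × 10^-8
From the ICE table, Kb = [OH-]²/(0.00016 − [OH-]) = 1.20 × 10^-8.
Neglecting [OH-] in the denominator: [OH-] = √(1.20 × 10^-8 × 0.00016) = 1.39 × 10^-6 M
Check: 0.87% ionized — well under 5%, approximation valid.
pOH = 5.86, so pH = 14.00 − pOH = 8.14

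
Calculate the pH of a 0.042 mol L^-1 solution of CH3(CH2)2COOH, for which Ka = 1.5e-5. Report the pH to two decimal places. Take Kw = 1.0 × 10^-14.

CH3(CH2)2COOH ⇌ CH3(CH2)2COO- + H+
From the ICE table, Ka = [H+]²/(0.042 − [H+]) = 1.5 × 10^-5.
Since Ka ≪ C₀, [H+] ≈ √(Ka·C₀) = 7.94 × 10^-4 M.
([H+]/C₀ = 1.9% < 5%, so the approximation holds.)
pH = −log[H+] = −log(7.94 × 10^-4) = 3.10

pH = 3.10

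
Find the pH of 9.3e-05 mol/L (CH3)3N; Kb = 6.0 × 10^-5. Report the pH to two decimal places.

(CH3)3N + H2O ⇌ (CH3)3NH+ + OH-
Let x = [OH-] at equilibrium. Kb = x²/(9.3e-05 − x).
x is not negligible relative to C₀; solve x² + 6e-05·x − 5.58e-09 = 0.
x = (−Kb + √(Kb² + 4·Kb·C₀))/2 = 5.05 × 10^-5 M
pOH = −log(5.05 × 10^-5) = 4.30; pH = 14.00 − 4.30 = 9.70

pH = 9.70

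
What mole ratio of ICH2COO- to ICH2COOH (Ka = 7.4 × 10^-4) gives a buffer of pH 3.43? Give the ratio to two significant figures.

ratio = 2.0

pKa = -log(7.4 × 10^-4) = 3.131
pH = pKa + log(r) ⇒ log(r) = 3.43 − 3.131 = +0.299
r = [ICH2COO-]/[ICH2COOH] = 10^(+0.299) = 1.99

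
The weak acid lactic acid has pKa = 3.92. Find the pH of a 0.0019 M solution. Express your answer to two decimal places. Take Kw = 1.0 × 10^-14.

CH3CH(OH)COOH ⇌ CH3CH(OH)COO- + H+
Ka = 10^(−3.92) = 1.20 × 10^-4
Let x = [H+] at equilibrium. Ka = x²/(0.0019 − x).
Here C₀/Ka ≈ 15.8, so the small-x approximation fails. Use the quadratic:
x = [−0.00012 + √(0.00012² + 9.12e-07)]/2 = 4.21 × 10^-4 M
pH = −log[H+] = −log(4.21 × 10^-4) = 3.38

pH = 3.38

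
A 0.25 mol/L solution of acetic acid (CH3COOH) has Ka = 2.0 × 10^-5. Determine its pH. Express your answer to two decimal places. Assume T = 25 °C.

pH = 2.65

CH3COOH ⇌ CH3COO- + H+
Let x = [H+] at equilibrium. Ka = x²/(0.25 − x).
Neglecting x in the denominator: x = √(2.0 × 10^-5 × 0.25) = 2.24 × 10^-3 M
Check: 0.89% ionized — well under 5%, approximation valid.
pH = −log[H+] = −log(2.24 × 10^-3) = 2.65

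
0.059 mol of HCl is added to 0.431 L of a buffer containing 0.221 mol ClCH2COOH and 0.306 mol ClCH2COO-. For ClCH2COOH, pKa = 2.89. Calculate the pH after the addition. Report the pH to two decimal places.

pH = 2.84

Added H+ converts ClCH2COO- to ClCH2COOH: ClCH2COOH → 0.28 mol, ClCH2COO- → 0.247 mol.
pH = pKa + log([A⁻]/[HA]) = 2.89 + log(0.247/0.28) = 2.89 -0.054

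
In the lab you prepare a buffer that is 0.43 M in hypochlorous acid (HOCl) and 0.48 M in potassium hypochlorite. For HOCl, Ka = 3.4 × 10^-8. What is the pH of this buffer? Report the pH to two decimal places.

pKa = −log(3.4 × 10^-8) = 7.469
pH = pKa + log([A⁻]/[HA]) = 7.469 + log(0.48/0.43)
pH = 7.469 + (+0.048) = 7.52

pH = 7.52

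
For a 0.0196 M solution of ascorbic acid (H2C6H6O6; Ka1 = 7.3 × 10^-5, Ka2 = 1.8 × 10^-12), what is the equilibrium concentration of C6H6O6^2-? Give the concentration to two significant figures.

First ionization gives [H+] ≈ [HC6H6O6-] = 1.16 × 10^-3 M.
Second step: Ka2 = [H+][C6H6O6^2-]/[HC6H6O6-] ≈ [C6H6O6^2-] (since [H+] ≈ [HC6H6O6-]).
So [C6H6O6^2-] ≈ Ka2.

1.8 × 10^-12 M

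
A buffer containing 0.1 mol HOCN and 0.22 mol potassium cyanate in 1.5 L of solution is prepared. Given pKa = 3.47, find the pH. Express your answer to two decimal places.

Using pH = pKa + log([base]/[acid]) with [base]/[acid] = 0.22/0.1:
pH = 3.47 + (+0.342) = 3.81

pH = 3.81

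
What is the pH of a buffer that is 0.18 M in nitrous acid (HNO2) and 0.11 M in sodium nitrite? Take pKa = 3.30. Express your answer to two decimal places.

pH = pKa + log([A⁻]/[HA]) = 3.30 + log(0.11/0.18)
pH = 3.30 + (-0.214) = 3.09

pH = 3.09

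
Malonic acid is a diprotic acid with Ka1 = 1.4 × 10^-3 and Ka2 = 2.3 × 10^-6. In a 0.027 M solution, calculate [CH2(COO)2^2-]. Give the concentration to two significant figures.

First ionization gives [H+] ≈ [CH2(COOH)COO-] = 5.49 × 10^-3 M.
Second step: Ka2 = [H+][CH2(COO)2^2-]/[CH2(COOH)COO-] ≈ [CH2(COO)2^2-] (since [H+] ≈ [CH2(COOH)COO-]).
So [CH2(COO)2^2-] ≈ Ka2.

2.3 × 10^-6 M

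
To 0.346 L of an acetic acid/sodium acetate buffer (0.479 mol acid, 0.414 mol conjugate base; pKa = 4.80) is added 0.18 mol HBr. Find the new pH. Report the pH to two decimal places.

After neutralization: n(CH3COOH) = 0.659 mol, n(CH3COO-) = 0.234 mol.
pH = pKa + log(n_CH3COO-/n_CH3COOH) = 4.80 + log(0.234/0.659) = 4.80 + (-0.450)

pH = 4.35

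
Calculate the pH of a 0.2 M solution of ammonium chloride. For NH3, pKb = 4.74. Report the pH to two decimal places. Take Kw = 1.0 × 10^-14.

pH = 4.98

NH4+ is the conjugate acid of the weak base NH3.
Kb = 10^(−4.74) = 1.82 × 10^-5
Ka = Kw/Kb = 1.0×10^-14 / 1.82 × 10^-5 = 5.49 × 10^-10
From the ICE table, Ka = [H+]²/(0.2 − [H+]) = 5.49 × 10^-10.
Assume [H+] ≪ 0.2: [H+] ≈ √(5.49 × 10^-10 × 0.2) = 1.05 × 10^-5 M
pH = −log(1.05 × 10^-5) = 4.98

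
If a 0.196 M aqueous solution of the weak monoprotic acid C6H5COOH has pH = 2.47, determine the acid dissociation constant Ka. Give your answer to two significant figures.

[H+] = 10^(-2.47) = 3.39 × 10^-3 M
At equilibrium [HA] = 0.196 − 3.39 × 10^-3 = 1.93 × 10^-1 M
Ka = [H+][A-]/[HA] = (3.39 × 10^-3)² / 1.93 × 10^-1 = 6.0 × 10^-5

Ka = 6.0 × 10^-5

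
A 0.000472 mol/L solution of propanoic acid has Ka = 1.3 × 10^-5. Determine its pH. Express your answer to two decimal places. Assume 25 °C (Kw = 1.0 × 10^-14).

CH3CH2COOH ⇌ CH3CH2COO- + H+
Let x = [H+] at equilibrium. Ka = x²/(0.000472 − x).
The 5% rule fails; solving x² + Ka·x − Ka·C₀ = 0 exactly:
x = [−1.3e-05 + √(1.3e-05² + 2.45e-08)]/2 = 7.21 × 10^-5 M
pH = −log[H+] = −log(7.21 × 10^-5) = 4.14

pH = 4.14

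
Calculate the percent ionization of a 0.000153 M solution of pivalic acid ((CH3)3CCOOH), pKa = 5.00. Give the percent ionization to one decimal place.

22.5%

(CH3)3CCOOH ⇌ (CH3)3CCOO- + H+; let x = [H+] at equilibrium.
Ka = 10^(−5.00) = 1.00 × 10^-5
Ka = x²/(C₀ − x); solving the quadratic gives x = 3.44 × 10^-5 M.
% ionization = x/C₀ × 100% = 3.44 × 10^-5/0.000153 × 100% = 22.5%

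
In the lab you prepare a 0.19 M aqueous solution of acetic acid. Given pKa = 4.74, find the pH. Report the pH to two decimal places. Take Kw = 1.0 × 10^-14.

CH3COOH ⇌ CH3COO- + H+
Ka = 10^(−4.74) = 1.82 × 10^-5
Ka = [H+]²/(0.19 − [H+]) = 1.82 × 10^-5
Neglecting [H+] in the denominator: [H+] = √(1.82 × 10^-5 × 0.19) = 1.86 × 10^-3 M
pH = −log(1.86 × 10^-3) = 2.73

pH = 2.73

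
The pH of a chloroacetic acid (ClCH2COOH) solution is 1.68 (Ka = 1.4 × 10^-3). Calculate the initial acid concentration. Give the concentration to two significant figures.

C₀ = 3.3 × 10^-1 M

[H+] = 10^(-1.68) = 2.09 × 10^-2 M = x
Ka = x²/(C₀ − x) ⇒ C₀ = x + x²/Ka
C₀ = 2.09 × 10^-2 + (2.09 × 10^-2)²/(1.4 × 10^-3) = 3.33 × 10^-1 M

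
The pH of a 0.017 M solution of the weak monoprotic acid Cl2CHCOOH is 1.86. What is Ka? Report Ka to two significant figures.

[H+] = 10^(-1.86) = 1.38 × 10^-2 M
At equilibrium [HA] = 0.017 − 1.38 × 10^-2 = 3.20 × 10^-3 M
Ka = [H+][A-]/[HA] = (1.38 × 10^-2)² / 3.20 × 10^-3 = 6.0 × 10^-2

Ka = 6.0 × 10^-2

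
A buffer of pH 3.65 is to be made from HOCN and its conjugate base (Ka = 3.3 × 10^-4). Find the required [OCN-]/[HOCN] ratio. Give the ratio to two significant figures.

ratio = 1.5

pKa = -log(3.3 × 10^-4) = 3.481
pH = pKa + log(r) ⇒ log(r) = 3.65 − 3.481 = +0.169
r = [OCN-]/[HOCN] = 10^(+0.169) = 1.48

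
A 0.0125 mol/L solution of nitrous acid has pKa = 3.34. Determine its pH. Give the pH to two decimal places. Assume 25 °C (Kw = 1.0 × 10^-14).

pH = 2.66

HNO2 ⇌ NO2- + H+
Ka = 10^(−3.34) = 4.57 × 10^-4
Ka = [H+]²/(0.0125 − [H+]) = 4.57 × 10^-4
Here C₀/Ka ≈ 27.4, so the small-[H+] approximation fails. Use the quadratic:
[H+] = [−0.000457 + √(0.000457² + 2.28e-05)]/2 = 2.17 × 10^-3 M
pH = −log[H+] = −log(2.17 × 10^-3) = 2.66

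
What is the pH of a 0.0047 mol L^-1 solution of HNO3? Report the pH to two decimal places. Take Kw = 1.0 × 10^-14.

pH = 2.33

HNO3 is a strong acid and dissociates completely, so [H+] = 0.0047 M.
pH = -log(0.0047) = 2.33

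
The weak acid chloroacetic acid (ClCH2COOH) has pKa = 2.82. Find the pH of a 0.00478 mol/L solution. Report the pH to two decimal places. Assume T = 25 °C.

pH = 2.69

ClCH2COOH ⇌ ClCH2COO- + H+
Ka = 10^(−2.82) = 1.51 × 10^-3
From the ICE table, Ka = [H+]²/(0.00478 − [H+]) = 1.51 × 10^-3.
[H+] is not negligible relative to C₀; solve [H+]² + 0.00151·[H+] − 7.22e-06 = 0.
[H+] = [−0.00151 + √(0.00151² + 2.89e-05)]/2 = 2.04 × 10^-3 M
pH = −log(2.04 × 10^-3) = 2.69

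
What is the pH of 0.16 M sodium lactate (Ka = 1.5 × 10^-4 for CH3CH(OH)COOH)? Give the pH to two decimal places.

CH3CH(OH)COO- is the conjugate base of the weak acid CH3CH(OH)COOH.
Kb = Kw/Ka = 1.0×10^-14 / 1.5 × 10^-4 = 6.67 × 10^-11
From the ICE table, Kb = [OH-]²/(0.16 − [OH-]) = 6.67 × 10^-11.
Since Kb ≪ C₀, [OH-] ≈ √(Kb·C₀) = 3.27 × 10^-6 M.
Check: 0.002% ionized — well under 5%, approximation valid.
pOH = −log(3.27 × 10^-6) = 5.49; pH = 14.00 − 5.49 = 8.51

pH = 8.51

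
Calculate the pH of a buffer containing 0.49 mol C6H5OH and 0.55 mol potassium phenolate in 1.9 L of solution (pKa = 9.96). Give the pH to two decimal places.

pH = pKa + log([A⁻]/[HA]) = 9.96 + log(0.55/0.49)
pH = 9.96 + (+0.050) = 10.01

pH = 10.01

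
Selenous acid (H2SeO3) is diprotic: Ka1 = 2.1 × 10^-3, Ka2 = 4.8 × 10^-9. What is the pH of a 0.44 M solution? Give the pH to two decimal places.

pH = 1.53

Ka1 ≫ Ka2, so treat the first dissociation as the only significant source of H+.
Ka1 = x²/(0.44 − x) = 2.1 × 10^-3
Solving the quadratic: x = (−Ka1 + √(Ka1² + 4·Ka1·C₀))/2 = 2.94 × 10^-2 M
pH = −log(2.94 × 10^-2) = 1.53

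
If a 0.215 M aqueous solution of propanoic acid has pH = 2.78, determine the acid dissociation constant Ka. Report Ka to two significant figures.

[H+] = 10^(-2.78) = 1.66 × 10^-3 M
At equilibrium [HA] = 0.215 − 1.66 × 10^-3 = 2.13 × 10^-1 M
Ka = [H+][A-]/[HA] = (1.66 × 10^-3)² / 2.13 × 10^-1 = 1.3 × 10^-5

Ka = 1.3 × 10^-5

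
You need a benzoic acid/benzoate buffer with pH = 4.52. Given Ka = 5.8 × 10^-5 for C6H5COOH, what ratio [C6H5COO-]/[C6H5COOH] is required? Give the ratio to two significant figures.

pKa = -log(5.8 × 10^-5) = 4.237
pH = pKa + log(r) ⇒ log(r) = 4.52 − 4.237 = +0.283
r = [C6H5COO-]/[C6H5COOH] = 10^(+0.283) = 1.92

ratio = 1.9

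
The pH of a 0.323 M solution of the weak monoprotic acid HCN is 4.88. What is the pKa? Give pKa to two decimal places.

pKa = 9.27

[H+] = 10^(-4.88) = 1.32 × 10^-5 M
At equilibrium [HA] = 0.323 − 1.32 × 10^-5 = 3.23 × 10^-1 M
Ka = [H+][A-]/[HA] = (1.32 × 10^-5)² / 3.23 × 10^-1 = 5.39 × 10^-10
pKa = -log(5.39 × 10^-10) = 9.27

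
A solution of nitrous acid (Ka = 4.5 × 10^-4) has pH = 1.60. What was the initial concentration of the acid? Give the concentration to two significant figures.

[H+] = 10^(-1.60) = 2.51 × 10^-2 M = x
Ka = x²/(C₀ − x) ⇒ C₀ = x + x²/Ka
C₀ = 2.51 × 10^-2 + (2.51 × 10^-2)²/(4.5 × 10^-4) = 1.43 M

C₀ = 1.4 M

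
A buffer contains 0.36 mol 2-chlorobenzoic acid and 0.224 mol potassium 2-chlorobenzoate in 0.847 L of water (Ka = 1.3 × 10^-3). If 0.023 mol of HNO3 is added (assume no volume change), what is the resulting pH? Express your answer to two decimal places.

Added H+ converts ClC6H4COO- to ClC6H4COOH: ClC6H4COOH → 0.383 mol, ClC6H4COO- → 0.201 mol.
pKa = −log(1.3 × 10^-3) = 2.886
pH = pKa + log(n_ClC6H4COO-/n_ClC6H4COOH) = 2.886 + log(0.201/0.383) = 2.886 + (-0.280)

pH = 2.61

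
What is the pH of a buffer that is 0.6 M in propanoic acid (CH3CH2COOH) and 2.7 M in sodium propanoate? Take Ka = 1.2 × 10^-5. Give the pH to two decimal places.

pKa = −log(1.2 × 10^-5) = 4.921
Henderson–Hasselbalch: pH = pKa + log([CH3CH2COO-]/[CH3CH2COOH]) = 4.921 + log(2.7/0.6)
pH = 4.921 + (+0.653) = 5.57

pH = 5.57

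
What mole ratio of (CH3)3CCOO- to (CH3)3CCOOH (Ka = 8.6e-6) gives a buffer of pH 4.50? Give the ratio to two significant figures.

ratio = 0.27

pKa = -log(8.6 × 10^-6) = 5.066
pH = pKa + log(r) ⇒ log(r) = 4.50 − 5.066 = -0.566
r = [(CH3)3CCOO-]/[(CH3)3CCOOH] = 10^(-0.566) = 0.272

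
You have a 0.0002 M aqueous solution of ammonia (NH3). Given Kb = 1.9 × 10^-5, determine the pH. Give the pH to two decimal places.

pH = 9.72

NH3 + H2O ⇌ NH4+ + OH-
Kb = x²/(0.0002 − x) = 1.9 × 10^-5
The 5% rule fails; solving x² + Kb·x − Kb·C₀ = 0 exactly:
x = [−1.9e-05 + √(1.9e-05² + 1.52e-08)]/2 = 5.29 × 10^-5 M
pOH = 4.28, so pH = 14.00 − pOH = 9.72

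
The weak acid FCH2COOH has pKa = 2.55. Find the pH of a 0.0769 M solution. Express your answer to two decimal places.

FCH2COOH ⇌ FCH2COO- + H+
Ka = 10^(−2.55) = 2.82 × 10^-3
Let x = [H+] at equilibrium. Ka = x²/(0.0769 − x).
Here C₀/Ka ≈ 27.3, so the small-x approximation fails. Use the quadratic:
x = [−0.00282 + √(0.00282² + 0.000867)]/2 = 1.34 × 10^-2 M
pH = −log(1.34 × 10^-2) = 1.87

pH = 1.87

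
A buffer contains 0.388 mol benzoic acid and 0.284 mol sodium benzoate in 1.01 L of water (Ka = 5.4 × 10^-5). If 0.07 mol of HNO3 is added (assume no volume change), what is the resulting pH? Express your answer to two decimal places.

pH = 3.94

After neutralization: n(C6H5COOH) = 0.458 mol, n(C6H5COO-) = 0.214 mol.
pKa = −log(5.4 × 10^-5) = 4.268
pH = pKa + log([A⁻]/[HA]) = 4.268 + log(0.214/0.458) = 4.268 -0.330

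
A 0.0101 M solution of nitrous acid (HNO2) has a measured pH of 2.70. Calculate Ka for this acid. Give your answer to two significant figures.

[H+] = 10^(-2.70) = 2.00 × 10^-3 M
At equilibrium [HA] = 0.0101 − 2.00 × 10^-3 = 8.10 × 10^-3 M
Ka = [H+][A-]/[HA] = (2.00 × 10^-3)² / 8.10 × 10^-3 = 4.9 × 10^-4

Ka = 4.9 × 10^-4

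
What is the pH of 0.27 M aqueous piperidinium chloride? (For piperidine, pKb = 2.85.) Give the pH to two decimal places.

C5H10NH2+ is the conjugate acid of the weak base C5H10NH.
Kb = 10^(−2.85) = 1.41 × 10^-3
Ka = Kw/Kb = 1.0×10^-14 / 1.41 × 10^-3 = 7.09 × 10^-12
Ka = x²/(0.27 − x) = 7.09 × 10^-12
Assume x ≪ 0.27: x ≈ √(7.09 × 10^-12 × 0.27) = 1.38 × 10^-6 M
Check: 0.00051% ionized — well under 5%, approximation valid.
pH = −log[H+] = −log(1.38 × 10^-6) = 5.86

pH = 5.86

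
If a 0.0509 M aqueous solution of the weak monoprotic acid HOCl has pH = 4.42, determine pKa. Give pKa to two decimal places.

pKa = 7.55

[H+] = 10^(-4.42) = 3.80 × 10^-5 M
At equilibrium [HA] = 0.0509 − 3.80 × 10^-5 = 5.09 × 10^-2 M
Ka = [H+][A-]/[HA] = (3.80 × 10^-5)² / 5.09 × 10^-2 = 2.84 × 10^-8
pKa = -log(2.84 × 10^-8) = 7.55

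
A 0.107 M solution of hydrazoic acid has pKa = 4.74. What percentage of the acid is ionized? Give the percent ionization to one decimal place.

1.3%

HN3 ⇌ N3- + H+; let x = [H+] at equilibrium.
Ka = 10^(−4.74) = 1.82 × 10^-5
x ≈ √(Ka·C₀) = √(1.82 × 10^-5 × 0.107) = 1.40 × 10^-3 M
% ionization = x/C₀ × 100% = 1.40 × 10^-3/0.107 × 100% = 1.3%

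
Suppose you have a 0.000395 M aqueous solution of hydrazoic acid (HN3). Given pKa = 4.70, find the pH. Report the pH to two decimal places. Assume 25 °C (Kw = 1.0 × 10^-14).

HN3 ⇌ N3- + H+
Ka = 10^(−4.70) = 2.00 × 10^-5
Ka = x²/(0.000395 − x) = 2.00 × 10^-5
x is not negligible relative to C₀; solve x² + 2e-05·x − 7.9e-09 = 0.
x = (−Ka + √(Ka² + 4·Ka·C₀))/2 = 7.94 × 10^-5 M
pH = −log[H+] = −log(7.94 × 10^-5) = 4.10

pH = 4.10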